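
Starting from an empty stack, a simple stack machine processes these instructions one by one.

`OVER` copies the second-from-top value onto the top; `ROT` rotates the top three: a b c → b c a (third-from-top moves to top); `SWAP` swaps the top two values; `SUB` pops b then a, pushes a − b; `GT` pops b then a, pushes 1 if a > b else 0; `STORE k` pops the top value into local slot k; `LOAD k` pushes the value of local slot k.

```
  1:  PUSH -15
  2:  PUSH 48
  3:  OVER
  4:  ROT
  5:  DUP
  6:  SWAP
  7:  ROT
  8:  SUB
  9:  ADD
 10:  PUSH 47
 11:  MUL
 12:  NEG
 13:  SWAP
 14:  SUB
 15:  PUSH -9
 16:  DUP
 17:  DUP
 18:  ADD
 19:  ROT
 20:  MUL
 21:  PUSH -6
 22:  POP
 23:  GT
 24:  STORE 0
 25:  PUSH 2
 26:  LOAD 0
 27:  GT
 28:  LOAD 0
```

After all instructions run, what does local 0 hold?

PUSH -15 : [-15]
PUSH 48  : [-15, 48]
OVER     : [-15, 48, -15]
ROT      : [48, -15, -15]
DUP      : [48, -15, -15, -15]
SWAP     : [48, -15, -15, -15]
ROT      : [48, -15, -15, -15]
SUB      : [48, -15, 0]
ADD      : [48, -15]
PUSH 47  : [48, -15, 47]
MUL      : [48, -705]
NEG      : [48, 705]
SWAP     : [705, 48]
SUB      : [657]
PUSH -9  : [657, -9]
DUP      : [657, -9, -9]
DUP      : [657, -9, -9, -9]
ADD      : [657, -9, -18]
ROT      : [-9, -18, 657]
MUL      : [-9, -11826]
PUSH -6  : [-9, -11826, -6]
POP      : [-9, -11826]
GT       : [1]
STORE 0  : []
PUSH 2   : [2]
LOAD 0   : [2, 1]
GT       : [1]
LOAD 0   : [1, 1]

1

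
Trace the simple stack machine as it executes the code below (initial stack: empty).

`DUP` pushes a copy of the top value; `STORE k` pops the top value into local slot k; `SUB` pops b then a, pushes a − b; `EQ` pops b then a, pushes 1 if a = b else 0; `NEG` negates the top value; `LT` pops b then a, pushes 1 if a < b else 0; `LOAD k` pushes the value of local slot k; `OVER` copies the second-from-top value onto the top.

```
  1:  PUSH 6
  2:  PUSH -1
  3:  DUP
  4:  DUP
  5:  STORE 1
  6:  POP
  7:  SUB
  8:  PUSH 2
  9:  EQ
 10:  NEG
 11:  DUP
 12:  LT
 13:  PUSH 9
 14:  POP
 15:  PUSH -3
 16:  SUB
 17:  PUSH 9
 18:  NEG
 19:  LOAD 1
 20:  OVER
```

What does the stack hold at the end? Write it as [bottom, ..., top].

PUSH 6  : [6]
PUSH -1 : [6, -1]
DUP     : [6, -1, -1]
DUP     : [6, -1, -1, -1]
STORE 1 : [6, -1, -1]
POP     : [6, -1]
SUB     : [7]
PUSH 2  : [7, 2]
EQ      : [0]
NEG     : [0]
DUP     : [0, 0]
LT      : [0]
PUSH 9  : [0, 9]
POP     : [0]
PUSH -3 : [0, -3]
SUB     : [3]
PUSH 9  : [3, 9]
NEG     : [3, -9]
LOAD 1  : [3, -9, -1]
OVER    : [3, -9, -1, -9]

[3, -9, -1, -9]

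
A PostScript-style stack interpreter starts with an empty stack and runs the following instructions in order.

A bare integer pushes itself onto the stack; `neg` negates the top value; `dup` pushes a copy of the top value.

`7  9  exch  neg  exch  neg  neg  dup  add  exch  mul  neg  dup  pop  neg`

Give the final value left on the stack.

7    : 7
9    : 7 9
exch : 9 7
neg  : 9 -7
exch : -7 9
neg  : -7 -9
neg  : -7 9
dup  : -7 9 9
add  : -7 18
exch : 18 -7
mul  : -126
neg  : 126
dup  : 126 126
pop  : 126
neg  : -126

-126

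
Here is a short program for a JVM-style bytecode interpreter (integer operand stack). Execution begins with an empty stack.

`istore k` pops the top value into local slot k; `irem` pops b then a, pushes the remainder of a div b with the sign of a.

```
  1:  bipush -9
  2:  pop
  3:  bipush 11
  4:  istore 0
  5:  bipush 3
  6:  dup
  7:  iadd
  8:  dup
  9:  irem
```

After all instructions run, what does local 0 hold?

11

bipush -9 : -9
pop       : (empty)
bipush 11 : 11
istore 0  : (empty)
bipush 3  : 3
dup       : 3 3
iadd      : 6
dup       : 6 6
irem      : 0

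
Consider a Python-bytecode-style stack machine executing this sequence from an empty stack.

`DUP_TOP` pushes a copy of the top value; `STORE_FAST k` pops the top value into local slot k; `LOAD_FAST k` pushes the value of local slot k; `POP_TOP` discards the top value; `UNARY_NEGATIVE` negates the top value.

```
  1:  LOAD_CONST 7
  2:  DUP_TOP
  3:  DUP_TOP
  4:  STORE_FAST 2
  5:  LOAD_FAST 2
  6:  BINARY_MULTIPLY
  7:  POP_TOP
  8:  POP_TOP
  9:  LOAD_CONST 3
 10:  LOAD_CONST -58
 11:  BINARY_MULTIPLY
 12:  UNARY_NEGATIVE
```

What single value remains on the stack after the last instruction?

174

LOAD_CONST 7    → [7]
DUP_TOP         → [7, 7]
DUP_TOP         → [7, 7, 7]
STORE_FAST 2    → [7, 7]
LOAD_FAST 2     → [7, 7, 7]
BINARY_MULTIPLY → [7, 49]
POP_TOP         → [7]
POP_TOP         → []
LOAD_CONST 3    → [3]
LOAD_CONST -58  → [3, -58]
BINARY_MULTIPLY → [-174]
UNARY_NEGATIVE  → [174]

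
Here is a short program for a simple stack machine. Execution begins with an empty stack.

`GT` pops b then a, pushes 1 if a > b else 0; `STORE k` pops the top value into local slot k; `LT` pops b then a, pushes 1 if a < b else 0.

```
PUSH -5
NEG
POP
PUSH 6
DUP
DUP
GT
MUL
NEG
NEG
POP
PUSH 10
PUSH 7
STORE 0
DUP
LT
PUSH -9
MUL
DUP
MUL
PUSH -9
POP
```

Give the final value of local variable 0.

7

PUSH -5 → [-5]
NEG     → [5]
POP     → []
PUSH 6  → [6]
DUP     → [6, 6]
DUP     → [6, 6, 6]
GT      → [6, 0]
MUL     → [0]
NEG     → [0]
NEG     → [0]
POP     → []
PUSH 10 → [10]
PUSH 7  → [10, 7]
STORE 0 → [10]
DUP     → [10, 10]
LT      → [0]
PUSH -9 → [0, -9]
MUL     → [0]
DUP     → [0, 0]
MUL     → [0]
PUSH -9 → [0, -9]
POP     → [0]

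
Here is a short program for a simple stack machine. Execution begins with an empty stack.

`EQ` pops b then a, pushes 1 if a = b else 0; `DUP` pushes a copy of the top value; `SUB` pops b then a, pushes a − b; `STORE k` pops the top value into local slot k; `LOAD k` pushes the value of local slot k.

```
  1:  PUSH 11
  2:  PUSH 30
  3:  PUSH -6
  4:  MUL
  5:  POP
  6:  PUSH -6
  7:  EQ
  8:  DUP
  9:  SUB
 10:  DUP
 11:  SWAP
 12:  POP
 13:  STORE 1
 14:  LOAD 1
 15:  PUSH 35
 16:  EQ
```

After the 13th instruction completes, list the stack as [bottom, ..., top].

[]

PUSH 11 : 11
PUSH 30 : 11 30
PUSH -6 : 11 30 -6
MUL     : 11 -180
POP     : 11
PUSH -6 : 11 -6
EQ      : 0
DUP     : 0 0
SUB     : 0
DUP     : 0 0
SWAP    : 0 0
POP     : 0
STORE 1 : (empty)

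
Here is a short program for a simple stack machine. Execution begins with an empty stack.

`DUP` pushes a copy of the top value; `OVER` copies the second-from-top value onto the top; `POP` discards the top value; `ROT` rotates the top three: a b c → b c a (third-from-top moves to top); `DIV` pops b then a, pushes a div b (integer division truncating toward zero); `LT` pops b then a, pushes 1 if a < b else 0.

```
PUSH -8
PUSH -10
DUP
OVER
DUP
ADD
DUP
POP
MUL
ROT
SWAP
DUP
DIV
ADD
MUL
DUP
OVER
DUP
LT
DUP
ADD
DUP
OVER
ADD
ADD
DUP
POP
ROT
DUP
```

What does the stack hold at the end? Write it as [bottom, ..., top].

[70, 0, 70, 70]

PUSH -8  -> [-8]
PUSH -10 -> [-8, -10]
DUP      -> [-8, -10, -10]
OVER     -> [-8, -10, -10, -10]
DUP      -> [-8, -10, -10, -10, -10]
ADD      -> [-8, -10, -10, -20]
DUP      -> [-8, -10, -10, -20, -20]
POP      -> [-8, -10, -10, -20]
MUL      -> [-8, -10, 200]
ROT      -> [-10, 200, -8]
SWAP     -> [-10, -8, 200]
DUP      -> [-10, -8, 200, 200]
DIV      -> [-10, -8, 1]
ADD      -> [-10, -7]
MUL      -> [70]
DUP      -> [70, 70]
OVER     -> [70, 70, 70]
DUP      -> [70, 70, 70, 70]
LT       -> [70, 70, 0]
DUP      -> [70, 70, 0, 0]
ADD      -> [70, 70, 0]
DUP      -> [70, 70, 0, 0]
OVER     -> [70, 70, 0, 0, 0]
ADD      -> [70, 70, 0, 0]
ADD      -> [70, 70, 0]
DUP      -> [70, 70, 0, 0]
POP      -> [70, 70, 0]
ROT      -> [70, 0, 70]
DUP      -> [70, 0, 70, 70]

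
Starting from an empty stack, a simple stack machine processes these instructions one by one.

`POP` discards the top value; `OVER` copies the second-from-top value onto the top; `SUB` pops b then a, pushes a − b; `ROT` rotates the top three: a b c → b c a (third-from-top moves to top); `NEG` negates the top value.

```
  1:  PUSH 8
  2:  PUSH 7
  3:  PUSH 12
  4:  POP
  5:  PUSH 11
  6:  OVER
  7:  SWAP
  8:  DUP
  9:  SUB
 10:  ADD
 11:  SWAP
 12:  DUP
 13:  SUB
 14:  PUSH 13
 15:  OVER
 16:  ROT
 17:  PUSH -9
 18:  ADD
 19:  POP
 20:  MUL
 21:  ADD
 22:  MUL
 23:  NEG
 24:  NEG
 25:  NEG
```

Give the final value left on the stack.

PUSH 8  -> 8
PUSH 7  -> 8 7
PUSH 12 -> 8 7 12
POP     -> 8 7
PUSH 11 -> 8 7 11
OVER    -> 8 7 11 7
SWAP    -> 8 7 7 11
DUP     -> 8 7 7 11 11
SUB     -> 8 7 7 0
ADD     -> 8 7 7
SWAP    -> 8 7 7
DUP     -> 8 7 7 7
SUB     -> 8 7 0
PUSH 13 -> 8 7 0 13
OVER    -> 8 7 0 13 0
ROT     -> 8 7 13 0 0
PUSH -9 -> 8 7 13 0 0 -9
ADD     -> 8 7 13 0 -9
POP     -> 8 7 13 0
MUL     -> 8 7 0
ADD     -> 8 7
MUL     -> 56
NEG     -> -56
NEG     -> 56
NEG     -> -56

-56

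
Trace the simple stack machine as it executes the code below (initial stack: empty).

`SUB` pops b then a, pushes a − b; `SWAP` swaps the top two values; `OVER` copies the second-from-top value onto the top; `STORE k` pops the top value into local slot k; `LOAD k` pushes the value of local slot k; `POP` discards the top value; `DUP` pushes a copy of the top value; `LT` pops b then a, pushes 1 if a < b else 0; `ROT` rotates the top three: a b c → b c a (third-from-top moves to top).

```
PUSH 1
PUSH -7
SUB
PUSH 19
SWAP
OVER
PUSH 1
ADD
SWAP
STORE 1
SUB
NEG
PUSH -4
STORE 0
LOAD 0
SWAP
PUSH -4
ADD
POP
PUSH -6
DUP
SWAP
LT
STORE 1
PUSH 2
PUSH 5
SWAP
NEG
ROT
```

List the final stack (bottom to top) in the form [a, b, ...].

[5, -2, -4]

PUSH 1   1
PUSH -7  1 -7
SUB      8
PUSH 19  8 19
SWAP     19 8
OVER     19 8 19
PUSH 1   19 8 19 1
ADD      19 8 20
SWAP     19 20 8
STORE 1  19 20
SUB      -1
NEG      1
PUSH -4  1 -4
STORE 0  1
LOAD 0   1 -4
SWAP     -4 1
PUSH -4  -4 1 -4
ADD      -4 -3
POP      -4
PUSH -6  -4 -6
DUP      -4 -6 -6
SWAP     -4 -6 -6
LT       -4 0
STORE 1  -4
PUSH 2   -4 2
PUSH 5   -4 2 5
SWAP     -4 5 2
NEG      -4 5 -2
ROT      5 -2 -4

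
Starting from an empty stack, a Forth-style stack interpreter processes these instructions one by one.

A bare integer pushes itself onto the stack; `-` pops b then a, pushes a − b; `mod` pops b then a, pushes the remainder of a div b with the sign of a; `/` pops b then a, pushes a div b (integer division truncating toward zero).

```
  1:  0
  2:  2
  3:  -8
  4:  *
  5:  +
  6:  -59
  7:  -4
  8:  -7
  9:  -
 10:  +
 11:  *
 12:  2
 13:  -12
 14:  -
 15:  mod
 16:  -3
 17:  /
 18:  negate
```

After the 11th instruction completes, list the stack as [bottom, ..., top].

[896]

0    0
2    0 2
-8   0 2 -8
*    0 -16
+    -16
-59  -16 -59
-4   -16 -59 -4
-7   -16 -59 -4 -7
-    -16 -59 3
+    -16 -56
*    896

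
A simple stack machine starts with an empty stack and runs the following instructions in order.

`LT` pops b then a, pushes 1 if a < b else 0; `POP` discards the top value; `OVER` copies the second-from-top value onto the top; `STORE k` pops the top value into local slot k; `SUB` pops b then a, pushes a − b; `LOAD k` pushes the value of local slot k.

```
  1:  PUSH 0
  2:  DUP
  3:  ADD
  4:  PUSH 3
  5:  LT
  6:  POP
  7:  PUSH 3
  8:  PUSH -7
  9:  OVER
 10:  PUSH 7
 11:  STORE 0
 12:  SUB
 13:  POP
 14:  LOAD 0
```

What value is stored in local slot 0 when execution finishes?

7

PUSH 0  : [0]
DUP     : [0, 0]
ADD     : [0]
PUSH 3  : [0, 3]
LT      : [1]
POP     : []
PUSH 3  : [3]
PUSH -7 : [3, -7]
OVER    : [3, -7, 3]
PUSH 7  : [3, -7, 3, 7]
STORE 0 : [3, -7, 3]
SUB     : [3, -10]
POP     : [3]
LOAD 0  : [3, 7]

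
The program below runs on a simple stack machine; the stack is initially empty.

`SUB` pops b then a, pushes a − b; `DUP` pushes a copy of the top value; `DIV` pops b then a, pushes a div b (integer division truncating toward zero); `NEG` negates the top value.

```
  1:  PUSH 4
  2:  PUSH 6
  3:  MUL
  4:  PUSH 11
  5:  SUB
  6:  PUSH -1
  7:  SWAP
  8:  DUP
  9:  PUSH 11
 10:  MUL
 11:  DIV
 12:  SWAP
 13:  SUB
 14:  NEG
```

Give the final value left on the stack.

-1

PUSH 4  -> 4
PUSH 6  -> 4 6
MUL     -> 24
PUSH 11 -> 24 11
SUB     -> 13
PUSH -1 -> 13 -1
SWAP    -> -1 13
DUP     -> -1 13 13
PUSH 11 -> -1 13 13 11
MUL     -> -1 13 143
DIV     -> -1 0
SWAP    -> 0 -1
SUB     -> 1
NEG     -> -1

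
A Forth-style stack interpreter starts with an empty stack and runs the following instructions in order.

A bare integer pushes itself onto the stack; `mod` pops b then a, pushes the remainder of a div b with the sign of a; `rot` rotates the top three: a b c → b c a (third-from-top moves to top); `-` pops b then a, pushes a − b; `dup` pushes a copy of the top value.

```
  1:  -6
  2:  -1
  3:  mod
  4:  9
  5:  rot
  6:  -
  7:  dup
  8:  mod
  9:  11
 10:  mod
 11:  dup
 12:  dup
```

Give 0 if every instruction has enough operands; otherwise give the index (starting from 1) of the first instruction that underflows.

5

-6  : -6
-1  : -6 -1
mod : 0
9   : 0 9
rot  — needs 3 operands, stack has 2 → underflow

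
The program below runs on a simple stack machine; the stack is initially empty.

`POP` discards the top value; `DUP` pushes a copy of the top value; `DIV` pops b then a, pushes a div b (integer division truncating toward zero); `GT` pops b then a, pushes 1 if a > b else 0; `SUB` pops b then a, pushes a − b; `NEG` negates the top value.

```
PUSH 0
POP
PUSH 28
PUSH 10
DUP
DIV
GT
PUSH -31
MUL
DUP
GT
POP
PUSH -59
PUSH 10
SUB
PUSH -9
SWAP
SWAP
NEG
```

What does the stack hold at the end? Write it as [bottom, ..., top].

[-69, 9]

PUSH 0   → 0
POP      → (empty)
PUSH 28  → 28
PUSH 10  → 28 10
DUP      → 28 10 10
DIV      → 28 1
GT       → 1
PUSH -31 → 1 -31
MUL      → -31
DUP      → -31 -31
GT       → 0
POP      → (empty)
PUSH -59 → -59
PUSH 10  → -59 10
SUB      → -69
PUSH -9  → -69 -9
SWAP     → -9 -69
SWAP     → -69 -9
NEG      → -69 9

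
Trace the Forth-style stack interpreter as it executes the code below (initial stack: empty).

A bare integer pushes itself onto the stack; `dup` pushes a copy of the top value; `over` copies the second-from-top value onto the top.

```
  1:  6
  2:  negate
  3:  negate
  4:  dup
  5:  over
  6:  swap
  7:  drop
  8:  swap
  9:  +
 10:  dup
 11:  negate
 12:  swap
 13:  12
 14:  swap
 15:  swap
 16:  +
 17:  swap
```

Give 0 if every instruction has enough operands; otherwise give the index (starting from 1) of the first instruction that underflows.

0

6      : 6
negate : -6
negate : 6
dup    : 6 6
over   : 6 6 6
swap   : 6 6 6
drop   : 6 6
swap   : 6 6
+      : 12
dup    : 12 12
negate : 12 -12
swap   : -12 12
12     : -12 12 12
swap   : -12 12 12
swap   : -12 12 12
+      : -12 24
swap   : 24 -12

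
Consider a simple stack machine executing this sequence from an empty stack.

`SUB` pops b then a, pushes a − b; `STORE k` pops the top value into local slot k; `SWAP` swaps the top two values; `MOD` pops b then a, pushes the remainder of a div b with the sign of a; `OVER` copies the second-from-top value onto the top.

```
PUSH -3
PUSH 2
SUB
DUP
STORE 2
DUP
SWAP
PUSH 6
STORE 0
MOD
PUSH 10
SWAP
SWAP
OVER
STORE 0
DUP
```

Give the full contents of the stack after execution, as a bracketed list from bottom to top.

[0, 10, 10]

PUSH -3 -> -3
PUSH 2  -> -3 2
SUB     -> -5
DUP     -> -5 -5
STORE 2 -> -5
DUP     -> -5 -5
SWAP    -> -5 -5
PUSH 6  -> -5 -5 6
STORE 0 -> -5 -5
MOD     -> 0
PUSH 10 -> 0 10
SWAP    -> 10 0
SWAP    -> 0 10
OVER    -> 0 10 0
STORE 0 -> 0 10
DUP     -> 0 10 10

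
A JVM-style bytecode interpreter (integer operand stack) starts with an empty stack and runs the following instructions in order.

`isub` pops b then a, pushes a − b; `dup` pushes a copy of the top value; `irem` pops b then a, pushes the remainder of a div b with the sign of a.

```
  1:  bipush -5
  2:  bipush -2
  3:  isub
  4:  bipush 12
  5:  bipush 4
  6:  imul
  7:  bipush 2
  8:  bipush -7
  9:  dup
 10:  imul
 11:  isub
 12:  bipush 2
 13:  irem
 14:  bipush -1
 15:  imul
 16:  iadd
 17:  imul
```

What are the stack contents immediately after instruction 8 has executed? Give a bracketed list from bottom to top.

[-3, 48, 2, -7]

bipush -5  -5
bipush -2  -5 -2
isub       -3
bipush 12  -3 12
bipush 4   -3 12 4
imul       -3 48
bipush 2   -3 48 2
bipush -7  -3 48 2 -7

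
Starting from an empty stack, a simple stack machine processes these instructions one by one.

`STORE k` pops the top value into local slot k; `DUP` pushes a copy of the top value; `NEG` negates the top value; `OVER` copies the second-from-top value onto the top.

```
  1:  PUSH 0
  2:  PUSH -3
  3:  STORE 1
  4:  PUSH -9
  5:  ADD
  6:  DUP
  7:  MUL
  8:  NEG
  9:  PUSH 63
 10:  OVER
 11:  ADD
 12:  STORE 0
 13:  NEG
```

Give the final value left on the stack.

PUSH 0   0
PUSH -3  0 -3
STORE 1  0
PUSH -9  0 -9
ADD      -9
DUP      -9 -9
MUL      81
NEG      -81
PUSH 63  -81 63
OVER     -81 63 -81
ADD      -81 -18
STORE 0  -81
NEG      81

81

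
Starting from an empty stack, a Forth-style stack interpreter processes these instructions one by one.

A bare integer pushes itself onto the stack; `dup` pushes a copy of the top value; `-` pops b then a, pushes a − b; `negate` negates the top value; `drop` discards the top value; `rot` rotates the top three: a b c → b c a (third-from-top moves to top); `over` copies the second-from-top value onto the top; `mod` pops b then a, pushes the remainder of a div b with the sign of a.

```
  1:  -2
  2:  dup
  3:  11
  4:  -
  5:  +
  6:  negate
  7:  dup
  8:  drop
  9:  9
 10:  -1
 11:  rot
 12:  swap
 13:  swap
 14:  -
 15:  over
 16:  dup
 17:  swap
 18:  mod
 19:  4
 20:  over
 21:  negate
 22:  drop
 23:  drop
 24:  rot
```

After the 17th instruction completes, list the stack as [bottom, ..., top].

-2      [-2]
dup     [-2, -2]
11      [-2, -2, 11]
-       [-2, -13]
+       [-15]
negate  [15]
dup     [15, 15]
drop    [15]
9       [15, 9]
-1      [15, 9, -1]
rot     [9, -1, 15]
swap    [9, 15, -1]
swap    [9, -1, 15]
-       [9, -16]
over    [9, -16, 9]
dup     [9, -16, 9, 9]
swap    [9, -16, 9, 9]

[9, -16, 9, 9]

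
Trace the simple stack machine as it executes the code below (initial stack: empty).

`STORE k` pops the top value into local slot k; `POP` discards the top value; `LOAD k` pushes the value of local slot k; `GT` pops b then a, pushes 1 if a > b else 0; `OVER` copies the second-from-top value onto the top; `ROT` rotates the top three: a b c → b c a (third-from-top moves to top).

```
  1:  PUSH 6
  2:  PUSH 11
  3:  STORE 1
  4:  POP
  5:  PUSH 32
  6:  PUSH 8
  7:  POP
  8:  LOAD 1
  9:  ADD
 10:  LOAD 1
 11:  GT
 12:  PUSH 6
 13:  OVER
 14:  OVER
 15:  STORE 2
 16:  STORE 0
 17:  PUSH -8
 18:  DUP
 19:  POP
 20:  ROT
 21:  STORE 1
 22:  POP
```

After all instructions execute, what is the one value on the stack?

6

PUSH 6   6
PUSH 11  6 11
STORE 1  6
POP      (empty)
PUSH 32  32
PUSH 8   32 8
POP      32
LOAD 1   32 11
ADD      43
LOAD 1   43 11
GT       1
PUSH 6   1 6
OVER     1 6 1
OVER     1 6 1 6
STORE 2  1 6 1
STORE 0  1 6
PUSH -8  1 6 -8
DUP      1 6 -8 -8
POP      1 6 -8
ROT      6 -8 1
STORE 1  6 -8
POP      6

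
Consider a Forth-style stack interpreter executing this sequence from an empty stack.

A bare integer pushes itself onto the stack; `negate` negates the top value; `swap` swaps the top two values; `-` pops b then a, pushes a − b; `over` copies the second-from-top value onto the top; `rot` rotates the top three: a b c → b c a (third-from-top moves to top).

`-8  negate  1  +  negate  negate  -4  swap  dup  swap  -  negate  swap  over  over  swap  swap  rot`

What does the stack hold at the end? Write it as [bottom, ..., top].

-8     : -8
negate : 8
1      : 8 1
+      : 9
negate : -9
negate : 9
-4     : 9 -4
swap   : -4 9
dup    : -4 9 9
swap   : -4 9 9
-      : -4 0
negate : -4 0
swap   : 0 -4
over   : 0 -4 0
over   : 0 -4 0 -4
swap   : 0 -4 -4 0
swap   : 0 -4 0 -4
rot    : 0 0 -4 -4

[0, 0, -4, -4]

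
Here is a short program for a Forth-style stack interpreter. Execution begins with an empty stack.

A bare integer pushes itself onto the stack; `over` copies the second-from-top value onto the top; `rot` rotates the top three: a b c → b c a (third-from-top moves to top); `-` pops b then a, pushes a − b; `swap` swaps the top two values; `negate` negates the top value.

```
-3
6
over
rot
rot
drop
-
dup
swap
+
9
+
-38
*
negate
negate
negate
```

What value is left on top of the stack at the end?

342

-3     : [-3]
6      : [-3, 6]
over   : [-3, 6, -3]
rot    : [6, -3, -3]
rot    : [-3, -3, 6]
drop   : [-3, -3]
-      : [0]
dup    : [0, 0]
swap   : [0, 0]
+      : [0]
9      : [0, 9]
+      : [9]
-38    : [9, -38]
*      : [-342]
negate : [342]
negate : [-342]
negate : [342]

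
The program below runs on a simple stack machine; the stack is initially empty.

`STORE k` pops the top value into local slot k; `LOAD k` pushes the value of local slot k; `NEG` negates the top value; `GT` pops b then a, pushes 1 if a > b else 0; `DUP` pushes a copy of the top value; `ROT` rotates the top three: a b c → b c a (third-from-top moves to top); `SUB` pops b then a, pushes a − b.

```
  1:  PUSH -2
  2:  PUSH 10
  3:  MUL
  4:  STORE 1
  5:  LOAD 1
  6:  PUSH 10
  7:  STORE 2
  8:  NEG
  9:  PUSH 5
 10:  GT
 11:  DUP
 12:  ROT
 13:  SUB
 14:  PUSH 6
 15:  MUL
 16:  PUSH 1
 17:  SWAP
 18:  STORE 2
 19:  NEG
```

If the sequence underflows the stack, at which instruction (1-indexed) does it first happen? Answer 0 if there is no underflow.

PUSH -2 → -2
PUSH 10 → -2 10
MUL     → -20
STORE 1 → (empty)
LOAD 1  → -20
PUSH 10 → -20 10
STORE 2 → -20
NEG     → 20
PUSH 5  → 20 5
GT      → 1
DUP     → 1 1
ROT  — needs 3 operands, stack has 2 → underflow

12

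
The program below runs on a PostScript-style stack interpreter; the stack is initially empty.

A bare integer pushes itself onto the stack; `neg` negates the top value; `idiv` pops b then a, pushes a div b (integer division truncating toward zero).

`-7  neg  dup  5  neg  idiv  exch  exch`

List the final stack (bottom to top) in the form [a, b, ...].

-7   → -7
neg  → 7
dup  → 7 7
5    → 7 7 5
neg  → 7 7 -5
idiv → 7 -1
exch → -1 7
exch → 7 -1

[7, -1]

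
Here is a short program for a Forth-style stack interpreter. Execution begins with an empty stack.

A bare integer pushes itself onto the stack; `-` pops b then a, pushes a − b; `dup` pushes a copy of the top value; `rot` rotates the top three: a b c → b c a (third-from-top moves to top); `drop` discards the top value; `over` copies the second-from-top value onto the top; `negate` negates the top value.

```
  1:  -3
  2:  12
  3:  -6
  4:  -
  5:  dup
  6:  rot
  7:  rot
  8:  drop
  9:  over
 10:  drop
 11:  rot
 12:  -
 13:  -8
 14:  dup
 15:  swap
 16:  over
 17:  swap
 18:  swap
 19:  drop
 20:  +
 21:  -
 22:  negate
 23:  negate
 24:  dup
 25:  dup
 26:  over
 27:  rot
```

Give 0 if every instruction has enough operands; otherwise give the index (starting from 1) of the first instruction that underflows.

-3   -> -3
12   -> -3 12
-6   -> -3 12 -6
-    -> -3 18
dup  -> -3 18 18
rot  -> 18 18 -3
rot  -> 18 -3 18
drop -> 18 -3
over -> 18 -3 18
drop -> 18 -3
rot  — needs 3 operands, stack has 2 → underflow

11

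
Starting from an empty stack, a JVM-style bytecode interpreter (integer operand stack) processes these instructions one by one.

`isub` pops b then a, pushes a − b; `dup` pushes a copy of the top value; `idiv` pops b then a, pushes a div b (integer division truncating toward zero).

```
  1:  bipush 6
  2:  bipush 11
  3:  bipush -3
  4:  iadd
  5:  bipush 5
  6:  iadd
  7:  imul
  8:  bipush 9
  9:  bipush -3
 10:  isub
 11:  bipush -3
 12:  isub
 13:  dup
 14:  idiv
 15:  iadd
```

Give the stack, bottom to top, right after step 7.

bipush 6  -> [6]
bipush 11 -> [6, 11]
bipush -3 -> [6, 11, -3]
iadd      -> [6, 8]
bipush 5  -> [6, 8, 5]
iadd      -> [6, 13]
imul      -> [78]

[78]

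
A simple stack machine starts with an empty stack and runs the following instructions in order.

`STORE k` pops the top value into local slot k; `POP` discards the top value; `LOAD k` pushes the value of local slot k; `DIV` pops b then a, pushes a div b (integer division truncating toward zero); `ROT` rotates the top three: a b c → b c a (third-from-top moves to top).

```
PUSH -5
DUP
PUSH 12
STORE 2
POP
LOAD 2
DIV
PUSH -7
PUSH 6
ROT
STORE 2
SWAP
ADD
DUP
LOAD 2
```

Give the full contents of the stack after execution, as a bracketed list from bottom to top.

[-1, -1, 0]

PUSH -5 : -5
DUP     : -5 -5
PUSH 12 : -5 -5 12
STORE 2 : -5 -5
POP     : -5
LOAD 2  : -5 12
DIV     : 0
PUSH -7 : 0 -7
PUSH 6  : 0 -7 6
ROT     : -7 6 0
STORE 2 : -7 6
SWAP    : 6 -7
ADD     : -1
DUP     : -1 -1
LOAD 2  : -1 -1 0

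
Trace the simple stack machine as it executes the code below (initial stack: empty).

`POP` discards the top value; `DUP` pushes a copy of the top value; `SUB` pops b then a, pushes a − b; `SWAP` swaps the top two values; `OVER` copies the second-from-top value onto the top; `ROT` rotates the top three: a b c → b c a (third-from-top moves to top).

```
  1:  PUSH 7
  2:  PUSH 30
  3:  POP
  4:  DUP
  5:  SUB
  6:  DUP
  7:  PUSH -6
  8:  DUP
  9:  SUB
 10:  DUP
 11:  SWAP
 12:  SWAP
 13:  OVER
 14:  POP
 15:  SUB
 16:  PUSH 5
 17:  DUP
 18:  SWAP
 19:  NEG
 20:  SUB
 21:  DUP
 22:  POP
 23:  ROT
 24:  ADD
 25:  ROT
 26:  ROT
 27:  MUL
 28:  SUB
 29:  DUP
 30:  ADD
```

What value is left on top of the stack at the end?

PUSH 7  -> [7]
PUSH 30 -> [7, 30]
POP     -> [7]
DUP     -> [7, 7]
SUB     -> [0]
DUP     -> [0, 0]
PUSH -6 -> [0, 0, -6]
DUP     -> [0, 0, -6, -6]
SUB     -> [0, 0, 0]
DUP     -> [0, 0, 0, 0]
SWAP    -> [0, 0, 0, 0]
SWAP    -> [0, 0, 0, 0]
OVER    -> [0, 0, 0, 0, 0]
POP     -> [0, 0, 0, 0]
SUB     -> [0, 0, 0]
PUSH 5  -> [0, 0, 0, 5]
DUP     -> [0, 0, 0, 5, 5]
SWAP    -> [0, 0, 0, 5, 5]
NEG     -> [0, 0, 0, 5, -5]
SUB     -> [0, 0, 0, 10]
DUP     -> [0, 0, 0, 10, 10]
POP     -> [0, 0, 0, 10]
ROT     -> [0, 0, 10, 0]
ADD     -> [0, 0, 10]
ROT     -> [0, 10, 0]
ROT     -> [10, 0, 0]
MUL     -> [10, 0]
SUB     -> [10]
DUP     -> [10, 10]
ADD     -> [20]

20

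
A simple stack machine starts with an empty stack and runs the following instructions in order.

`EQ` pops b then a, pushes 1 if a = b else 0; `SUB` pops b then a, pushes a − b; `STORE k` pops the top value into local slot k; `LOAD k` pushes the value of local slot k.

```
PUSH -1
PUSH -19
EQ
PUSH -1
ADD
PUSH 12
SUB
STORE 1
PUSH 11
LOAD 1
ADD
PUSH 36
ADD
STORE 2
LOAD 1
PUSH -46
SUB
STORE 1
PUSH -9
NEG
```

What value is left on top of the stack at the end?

9

PUSH -1  -> -1
PUSH -19 -> -1 -19
EQ       -> 0
PUSH -1  -> 0 -1
ADD      -> -1
PUSH 12  -> -1 12
SUB      -> -13
STORE 1  -> (empty)
PUSH 11  -> 11
LOAD 1   -> 11 -13
ADD      -> -2
PUSH 36  -> -2 36
ADD      -> 34
STORE 2  -> (empty)
LOAD 1   -> -13
PUSH -46 -> -13 -46
SUB      -> 33
STORE 1  -> (empty)
PUSH -9  -> -9
NEG      -> 9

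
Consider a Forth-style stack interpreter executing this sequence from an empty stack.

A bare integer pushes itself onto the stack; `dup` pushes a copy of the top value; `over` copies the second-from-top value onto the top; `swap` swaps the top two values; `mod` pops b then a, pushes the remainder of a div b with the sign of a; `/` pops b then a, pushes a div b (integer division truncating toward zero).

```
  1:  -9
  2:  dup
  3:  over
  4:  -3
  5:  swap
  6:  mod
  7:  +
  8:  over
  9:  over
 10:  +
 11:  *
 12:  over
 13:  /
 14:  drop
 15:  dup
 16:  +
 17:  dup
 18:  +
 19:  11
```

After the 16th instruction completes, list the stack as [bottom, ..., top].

[-18]

-9   → -9
dup  → -9 -9
over → -9 -9 -9
-3   → -9 -9 -9 -3
swap → -9 -9 -3 -9
mod  → -9 -9 -3
+    → -9 -12
over → -9 -12 -9
over → -9 -12 -9 -12
+    → -9 -12 -21
*    → -9 252
over → -9 252 -9
/    → -9 -28
drop → -9
dup  → -9 -9
+    → -18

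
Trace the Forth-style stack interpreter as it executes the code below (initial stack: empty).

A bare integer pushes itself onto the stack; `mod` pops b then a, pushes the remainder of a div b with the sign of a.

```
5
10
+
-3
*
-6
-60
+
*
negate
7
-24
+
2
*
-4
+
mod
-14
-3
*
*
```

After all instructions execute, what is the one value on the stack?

-252

5      → 5
10     → 5 10
+      → 15
-3     → 15 -3
*      → -45
-6     → -45 -6
-60    → -45 -6 -60
+      → -45 -66
*      → 2970
negate → -2970
7      → -2970 7
-24    → -2970 7 -24
+      → -2970 -17
2      → -2970 -17 2
*      → -2970 -34
-4     → -2970 -34 -4
+      → -2970 -38
mod    → -6
-14    → -6 -14
-3     → -6 -14 -3
*      → -6 42
*      → -252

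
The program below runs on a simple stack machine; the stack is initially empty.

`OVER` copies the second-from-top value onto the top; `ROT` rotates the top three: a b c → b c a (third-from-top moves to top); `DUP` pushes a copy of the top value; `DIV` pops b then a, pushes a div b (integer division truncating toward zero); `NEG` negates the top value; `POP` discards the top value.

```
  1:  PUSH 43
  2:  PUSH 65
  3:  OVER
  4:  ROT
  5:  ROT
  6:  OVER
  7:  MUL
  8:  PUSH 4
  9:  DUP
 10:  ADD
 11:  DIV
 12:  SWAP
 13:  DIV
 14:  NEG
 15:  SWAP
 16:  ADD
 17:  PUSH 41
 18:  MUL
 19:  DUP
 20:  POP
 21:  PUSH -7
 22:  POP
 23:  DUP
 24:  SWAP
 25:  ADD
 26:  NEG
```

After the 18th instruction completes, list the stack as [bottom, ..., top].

PUSH 43 : [43]
PUSH 65 : [43, 65]
OVER    : [43, 65, 43]
ROT     : [65, 43, 43]
ROT     : [43, 43, 65]
OVER    : [43, 43, 65, 43]
MUL     : [43, 43, 2795]
PUSH 4  : [43, 43, 2795, 4]
DUP     : [43, 43, 2795, 4, 4]
ADD     : [43, 43, 2795, 8]
DIV     : [43, 43, 349]
SWAP    : [43, 349, 43]
DIV     : [43, 8]
NEG     : [43, -8]
SWAP    : [-8, 43]
ADD     : [35]
PUSH 41 : [35, 41]
MUL     : [1435]

[1435]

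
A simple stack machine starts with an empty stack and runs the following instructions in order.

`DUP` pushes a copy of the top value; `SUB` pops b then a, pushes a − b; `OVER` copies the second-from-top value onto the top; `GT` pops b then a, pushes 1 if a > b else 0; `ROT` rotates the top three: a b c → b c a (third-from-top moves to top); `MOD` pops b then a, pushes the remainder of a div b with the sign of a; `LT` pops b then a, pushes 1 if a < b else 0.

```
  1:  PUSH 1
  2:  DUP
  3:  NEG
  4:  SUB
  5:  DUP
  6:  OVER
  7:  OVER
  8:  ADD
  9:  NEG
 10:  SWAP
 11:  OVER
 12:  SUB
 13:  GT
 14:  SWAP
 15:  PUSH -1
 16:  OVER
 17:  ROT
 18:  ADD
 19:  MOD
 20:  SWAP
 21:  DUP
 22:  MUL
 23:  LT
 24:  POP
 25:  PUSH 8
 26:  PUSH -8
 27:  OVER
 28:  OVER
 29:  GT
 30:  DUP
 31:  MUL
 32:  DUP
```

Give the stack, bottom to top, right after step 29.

PUSH 1  → [1]
DUP     → [1, 1]
NEG     → [1, -1]
SUB     → [2]
DUP     → [2, 2]
OVER    → [2, 2, 2]
OVER    → [2, 2, 2, 2]
ADD     → [2, 2, 4]
NEG     → [2, 2, -4]
SWAP    → [2, -4, 2]
OVER    → [2, -4, 2, -4]
SUB     → [2, -4, 6]
GT      → [2, 0]
SWAP    → [0, 2]
PUSH -1 → [0, 2, -1]
OVER    → [0, 2, -1, 2]
ROT     → [0, -1, 2, 2]
ADD     → [0, -1, 4]
MOD     → [0, -1]
SWAP    → [-1, 0]
DUP     → [-1, 0, 0]
MUL     → [-1, 0]
LT      → [1]
POP     → []
PUSH 8  → [8]
PUSH -8 → [8, -8]
OVER    → [8, -8, 8]
OVER    → [8, -8, 8, -8]
GT      → [8, -8, 1]

[8, -8, 1]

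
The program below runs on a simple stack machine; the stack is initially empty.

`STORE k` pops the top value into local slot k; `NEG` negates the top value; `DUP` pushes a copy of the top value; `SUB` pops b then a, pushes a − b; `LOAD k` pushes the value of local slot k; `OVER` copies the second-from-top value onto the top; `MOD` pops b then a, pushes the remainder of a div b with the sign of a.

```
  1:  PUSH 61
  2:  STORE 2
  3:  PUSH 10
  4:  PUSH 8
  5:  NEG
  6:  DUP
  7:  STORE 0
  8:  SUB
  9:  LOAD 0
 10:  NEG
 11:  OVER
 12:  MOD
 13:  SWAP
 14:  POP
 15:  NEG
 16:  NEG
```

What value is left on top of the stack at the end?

8

PUSH 61 → [61]
STORE 2 → []
PUSH 10 → [10]
PUSH 8  → [10, 8]
NEG     → [10, -8]
DUP     → [10, -8, -8]
STORE 0 → [10, -8]
SUB     → [18]
LOAD 0  → [18, -8]
NEG     → [18, 8]
OVER    → [18, 8, 18]
MOD     → [18, 8]
SWAP    → [8, 18]
POP     → [8]
NEG     → [-8]
NEG     → [8]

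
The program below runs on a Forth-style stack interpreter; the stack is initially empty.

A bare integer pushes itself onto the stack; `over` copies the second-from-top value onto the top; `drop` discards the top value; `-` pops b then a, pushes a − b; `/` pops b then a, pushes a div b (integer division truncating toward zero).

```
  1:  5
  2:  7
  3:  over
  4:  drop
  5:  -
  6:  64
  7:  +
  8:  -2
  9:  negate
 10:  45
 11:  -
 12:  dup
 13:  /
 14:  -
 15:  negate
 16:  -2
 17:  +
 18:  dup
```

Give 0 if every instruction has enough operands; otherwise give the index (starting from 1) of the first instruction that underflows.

0

5      : 5
7      : 5 7
over   : 5 7 5
drop   : 5 7
-      : -2
64     : -2 64
+      : 62
-2     : 62 -2
negate : 62 2
45     : 62 2 45
-      : 62 -43
dup    : 62 -43 -43
/      : 62 1
-      : 61
negate : -61
-2     : -61 -2
+      : -63
dup    : -63 -63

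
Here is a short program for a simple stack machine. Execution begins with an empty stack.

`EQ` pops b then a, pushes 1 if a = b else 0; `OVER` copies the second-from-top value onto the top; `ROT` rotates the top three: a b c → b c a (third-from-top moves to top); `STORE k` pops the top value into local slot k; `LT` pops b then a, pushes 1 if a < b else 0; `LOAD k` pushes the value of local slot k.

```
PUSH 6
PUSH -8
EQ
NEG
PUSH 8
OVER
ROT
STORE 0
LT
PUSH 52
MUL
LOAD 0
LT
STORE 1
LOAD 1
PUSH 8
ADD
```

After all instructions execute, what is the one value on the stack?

8

PUSH 6   [6]
PUSH -8  [6, -8]
EQ       [0]
NEG      [0]
PUSH 8   [0, 8]
OVER     [0, 8, 0]
ROT      [8, 0, 0]
STORE 0  [8, 0]
LT       [0]
PUSH 52  [0, 52]
MUL      [0]
LOAD 0   [0, 0]
LT       [0]
STORE 1  []
LOAD 1   [0]
PUSH 8   [0, 8]
ADD      [8]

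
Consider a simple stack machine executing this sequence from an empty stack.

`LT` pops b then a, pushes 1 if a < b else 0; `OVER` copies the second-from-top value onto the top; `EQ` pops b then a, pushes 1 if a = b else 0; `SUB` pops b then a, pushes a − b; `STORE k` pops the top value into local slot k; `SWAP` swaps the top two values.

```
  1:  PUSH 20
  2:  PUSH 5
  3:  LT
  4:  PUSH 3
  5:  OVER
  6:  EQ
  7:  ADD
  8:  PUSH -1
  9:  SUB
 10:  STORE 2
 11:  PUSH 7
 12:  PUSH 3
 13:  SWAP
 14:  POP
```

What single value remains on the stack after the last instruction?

3

PUSH 20 → 20
PUSH 5  → 20 5
LT      → 0
PUSH 3  → 0 3
OVER    → 0 3 0
EQ      → 0 0
ADD     → 0
PUSH -1 → 0 -1
SUB     → 1
STORE 2 → (empty)
PUSH 7  → 7
PUSH 3  → 7 3
SWAP    → 3 7
POP     → 3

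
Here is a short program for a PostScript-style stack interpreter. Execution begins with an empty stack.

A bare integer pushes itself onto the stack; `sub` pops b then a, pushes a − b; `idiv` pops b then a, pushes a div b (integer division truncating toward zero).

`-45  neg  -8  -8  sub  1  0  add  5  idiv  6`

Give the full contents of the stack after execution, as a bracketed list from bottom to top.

-45  → [-45]
neg  → [45]
-8   → [45, -8]
-8   → [45, -8, -8]
sub  → [45, 0]
1    → [45, 0, 1]
0    → [45, 0, 1, 0]
add  → [45, 0, 1]
5    → [45, 0, 1, 5]
idiv → [45, 0, 0]
6    → [45, 0, 0, 6]

[45, 0, 0, 6]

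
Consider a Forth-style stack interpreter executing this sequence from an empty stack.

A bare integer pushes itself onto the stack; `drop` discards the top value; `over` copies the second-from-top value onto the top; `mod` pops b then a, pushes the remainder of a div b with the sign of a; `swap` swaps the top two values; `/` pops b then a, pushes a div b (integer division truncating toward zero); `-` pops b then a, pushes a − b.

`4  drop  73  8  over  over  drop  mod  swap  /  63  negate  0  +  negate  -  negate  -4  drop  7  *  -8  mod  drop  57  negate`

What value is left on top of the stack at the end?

-57

4      -> [4]
drop   -> []
73     -> [73]
8      -> [73, 8]
over   -> [73, 8, 73]
over   -> [73, 8, 73, 8]
drop   -> [73, 8, 73]
mod    -> [73, 8]
swap   -> [8, 73]
/      -> [0]
63     -> [0, 63]
negate -> [0, -63]
0      -> [0, -63, 0]
+      -> [0, -63]
negate -> [0, 63]
-      -> [-63]
negate -> [63]
-4     -> [63, -4]
drop   -> [63]
7      -> [63, 7]
*      -> [441]
-8     -> [441, -8]
mod    -> [1]
drop   -> []
57     -> [57]
negate -> [-57]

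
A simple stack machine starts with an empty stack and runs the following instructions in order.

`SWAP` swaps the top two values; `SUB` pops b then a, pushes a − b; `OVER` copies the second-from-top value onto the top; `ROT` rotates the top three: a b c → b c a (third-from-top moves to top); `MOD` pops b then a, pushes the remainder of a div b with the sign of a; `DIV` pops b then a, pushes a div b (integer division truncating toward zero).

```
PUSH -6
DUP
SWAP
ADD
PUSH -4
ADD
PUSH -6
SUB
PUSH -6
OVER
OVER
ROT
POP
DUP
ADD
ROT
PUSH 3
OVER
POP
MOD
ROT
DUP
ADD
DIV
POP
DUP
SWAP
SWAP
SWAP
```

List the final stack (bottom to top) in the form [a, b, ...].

[-12, -12]

PUSH -6  [-6]
DUP      [-6, -6]
SWAP     [-6, -6]
ADD      [-12]
PUSH -4  [-12, -4]
ADD      [-16]
PUSH -6  [-16, -6]
SUB      [-10]
PUSH -6  [-10, -6]
OVER     [-10, -6, -10]
OVER     [-10, -6, -10, -6]
ROT      [-10, -10, -6, -6]
POP      [-10, -10, -6]
DUP      [-10, -10, -6, -6]
ADD      [-10, -10, -12]
ROT      [-10, -12, -10]
PUSH 3   [-10, -12, -10, 3]
OVER     [-10, -12, -10, 3, -10]
POP      [-10, -12, -10, 3]
MOD      [-10, -12, -1]
ROT      [-12, -1, -10]
DUP      [-12, -1, -10, -10]
ADD      [-12, -1, -20]
DIV      [-12, 0]
POP      [-12]
DUP      [-12, -12]
SWAP     [-12, -12]
SWAP     [-12, -12]
SWAP     [-12, -12]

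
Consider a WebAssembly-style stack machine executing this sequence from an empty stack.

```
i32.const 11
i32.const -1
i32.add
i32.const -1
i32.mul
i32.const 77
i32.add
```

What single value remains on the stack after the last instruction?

i32.const 11 → [11]
i32.const -1 → [11, -1]
i32.add      → [10]
i32.const -1 → [10, -1]
i32.mul      → [-10]
i32.const 77 → [-10, 77]
i32.add      → [67]

67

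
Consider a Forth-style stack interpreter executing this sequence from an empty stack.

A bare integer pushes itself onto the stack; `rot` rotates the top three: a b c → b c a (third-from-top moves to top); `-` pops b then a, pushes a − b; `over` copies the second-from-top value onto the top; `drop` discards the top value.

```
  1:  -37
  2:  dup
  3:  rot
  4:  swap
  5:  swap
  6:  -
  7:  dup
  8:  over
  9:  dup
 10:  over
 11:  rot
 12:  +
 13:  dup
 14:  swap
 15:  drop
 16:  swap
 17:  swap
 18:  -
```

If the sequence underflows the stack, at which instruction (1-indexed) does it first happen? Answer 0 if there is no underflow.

3

-37  -37
dup  -37 -37
rot  — needs 3 operands, stack has 2 → underflow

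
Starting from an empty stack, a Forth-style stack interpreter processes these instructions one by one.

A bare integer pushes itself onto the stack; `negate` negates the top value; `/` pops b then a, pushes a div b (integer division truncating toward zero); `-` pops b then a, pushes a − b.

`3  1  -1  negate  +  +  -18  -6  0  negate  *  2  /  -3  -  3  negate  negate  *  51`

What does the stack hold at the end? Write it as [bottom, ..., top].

3      : [3]
1      : [3, 1]
-1     : [3, 1, -1]
negate : [3, 1, 1]
+      : [3, 2]
+      : [5]
-18    : [5, -18]
-6     : [5, -18, -6]
0      : [5, -18, -6, 0]
negate : [5, -18, -6, 0]
*      : [5, -18, 0]
2      : [5, -18, 0, 2]
/      : [5, -18, 0]
-3     : [5, -18, 0, -3]
-      : [5, -18, 3]
3      : [5, -18, 3, 3]
negate : [5, -18, 3, -3]
negate : [5, -18, 3, 3]
*      : [5, -18, 9]
51     : [5, -18, 9, 51]

[5, -18, 9, 51]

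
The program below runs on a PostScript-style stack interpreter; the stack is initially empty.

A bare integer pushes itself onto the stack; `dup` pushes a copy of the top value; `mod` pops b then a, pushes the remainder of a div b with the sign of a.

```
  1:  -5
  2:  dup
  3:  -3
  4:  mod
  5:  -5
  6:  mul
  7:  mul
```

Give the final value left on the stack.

-50

-5   -5
dup  -5 -5
-3   -5 -5 -3
mod  -5 -2
-5   -5 -2 -5
mul  -5 10
mul  -50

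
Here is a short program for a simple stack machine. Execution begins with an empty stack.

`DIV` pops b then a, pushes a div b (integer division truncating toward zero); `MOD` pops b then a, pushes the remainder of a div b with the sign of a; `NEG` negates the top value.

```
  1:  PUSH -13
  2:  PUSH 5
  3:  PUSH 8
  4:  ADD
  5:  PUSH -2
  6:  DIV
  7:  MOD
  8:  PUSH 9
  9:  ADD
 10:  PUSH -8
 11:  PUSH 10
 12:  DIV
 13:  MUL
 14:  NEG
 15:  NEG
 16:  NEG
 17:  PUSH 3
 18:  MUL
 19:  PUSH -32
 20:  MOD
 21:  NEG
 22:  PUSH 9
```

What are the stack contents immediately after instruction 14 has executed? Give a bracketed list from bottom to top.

[0]

PUSH -13  [-13]
PUSH 5    [-13, 5]
PUSH 8    [-13, 5, 8]
ADD       [-13, 13]
PUSH -2   [-13, 13, -2]
DIV       [-13, -6]
MOD       [-1]
PUSH 9    [-1, 9]
ADD       [8]
PUSH -8   [8, -8]
PUSH 10   [8, -8, 10]
DIV       [8, 0]
MUL       [0]
NEG       [0]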